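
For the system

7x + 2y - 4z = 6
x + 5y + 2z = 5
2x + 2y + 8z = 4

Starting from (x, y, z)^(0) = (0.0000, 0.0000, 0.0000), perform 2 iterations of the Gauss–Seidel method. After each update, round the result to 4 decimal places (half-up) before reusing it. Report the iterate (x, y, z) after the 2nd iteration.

(0.6653, 0.8355, 0.1248)

Iteration 1:
  x = (6 - (2)·0.0000 - (-4)·0.0000) / (7) = 0.8571
  y = (5 - (1)·0.8571 - (2)·0.0000) / (5) = 0.8286
  z = (4 - (2)·0.8571 - (2)·0.8286) / (8) = 0.0786
Iteration 2:
  x = (6 - (2)·0.8286 - (-4)·0.0786) / (7) = 0.6653
  y = (5 - (1)·0.6653 - (2)·0.0786) / (5) = 0.8355
  z = (4 - (2)·0.6653 - (2)·0.8355) / (8) = 0.1248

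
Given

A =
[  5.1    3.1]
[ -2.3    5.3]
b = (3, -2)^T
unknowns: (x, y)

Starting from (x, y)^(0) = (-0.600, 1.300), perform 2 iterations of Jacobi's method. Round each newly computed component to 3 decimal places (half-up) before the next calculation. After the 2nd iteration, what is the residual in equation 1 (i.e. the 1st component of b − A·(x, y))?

Iteration 1:
  x = (3 - (3.1)·1.300) / (5.1) = -0.202
  y = (-2 - (-2.3)·-0.600) / (5.3) = -0.638
Iteration 2:
  x = (3 - (3.1)·-0.638) / (5.1) = 0.976
  y = (-2 - (-2.3)·-0.202) / (5.3) = -0.465
Residual b − A·x = (-0.536, 2.709)

-0.536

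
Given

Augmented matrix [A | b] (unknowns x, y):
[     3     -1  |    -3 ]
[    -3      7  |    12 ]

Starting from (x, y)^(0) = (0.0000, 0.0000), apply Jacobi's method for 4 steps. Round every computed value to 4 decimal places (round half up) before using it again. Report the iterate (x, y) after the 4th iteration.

Iteration 1:
  x = (-3 - (-1)·0.0000) / (3) = -1.0000
  y = (12 - (-3)·0.0000) / (7) = 1.7143
Iteration 2:
  x = (-3 - (-1)·1.7143) / (3) = -0.4286
  y = (12 - (-3)·-1.0000) / (7) = 1.2857
Iteration 3:
  x = (-3 - (-1)·1.2857) / (3) = -0.5714
  y = (12 - (-3)·-0.4286) / (7) = 1.5306
Iteration 4:
  x = (-3 - (-1)·1.5306) / (3) = -0.4898
  y = (12 - (-3)·-0.5714) / (7) = 1.4694

(-0.4898, 1.4694)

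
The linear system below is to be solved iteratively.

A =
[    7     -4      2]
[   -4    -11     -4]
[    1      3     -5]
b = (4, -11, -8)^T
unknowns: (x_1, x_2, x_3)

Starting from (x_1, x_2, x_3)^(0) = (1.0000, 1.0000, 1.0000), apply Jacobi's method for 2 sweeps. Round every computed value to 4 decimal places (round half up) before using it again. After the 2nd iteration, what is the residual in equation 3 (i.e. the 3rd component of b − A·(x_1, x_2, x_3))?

Iteration 1:
  x_1 = (4 - (-4)·1.0000 - (2)·1.0000) / (7) = 0.8571
  x_2 = (-11 - (-4)·1.0000 - (-4)·1.0000) / (-11) = 0.2727
  x_3 = (-8 - (1)·1.0000 - (3)·1.0000) / (-5) = 2.4000
Iteration 2:
  x_1 = (4 - (-4)·0.2727 - (2)·2.4000) / (7) = 0.0415
  x_2 = (-11 - (-4)·0.8571 - (-4)·2.4000) / (-11) = -0.1844
  x_3 = (-8 - (1)·0.8571 - (3)·0.2727) / (-5) = 1.9350
Residual b − A·x = (-0.8981, -5.1224, 2.1867)

2.1867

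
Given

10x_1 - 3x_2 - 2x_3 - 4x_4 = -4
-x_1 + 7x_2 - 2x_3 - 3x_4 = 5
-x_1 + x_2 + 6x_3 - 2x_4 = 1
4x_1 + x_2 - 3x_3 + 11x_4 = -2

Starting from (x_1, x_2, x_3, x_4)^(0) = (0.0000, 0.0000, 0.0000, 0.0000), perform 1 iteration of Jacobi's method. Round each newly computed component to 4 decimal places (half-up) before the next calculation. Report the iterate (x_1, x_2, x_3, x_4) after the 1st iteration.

Iteration 1:
  x_1 = (-4 - (-3)·0.0000 - (-2)·0.0000 - (-4)·0.0000) / (10) = -0.4000
  x_2 = (5 - (-1)·0.0000 - (-2)·0.0000 - (-3)·0.0000) / (7) = 0.7143
  x_3 = (1 - (-1)·0.0000 - (1)·0.0000 - (-2)·0.0000) / (6) = 0.1667
  x_4 = (-2 - (4)·0.0000 - (1)·0.0000 - (-3)·0.0000) / (11) = -0.1818

(-0.4000, 0.7143, 0.1667, -0.1818)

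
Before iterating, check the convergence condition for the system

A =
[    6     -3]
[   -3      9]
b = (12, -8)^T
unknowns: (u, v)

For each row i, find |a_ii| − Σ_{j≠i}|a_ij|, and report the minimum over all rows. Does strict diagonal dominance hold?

3

row 1: |6| − (3) = 3
row 2: |9| − (3) = 6
minimum over rows = 3 → strictly diagonally dominant (convergence guaranteed)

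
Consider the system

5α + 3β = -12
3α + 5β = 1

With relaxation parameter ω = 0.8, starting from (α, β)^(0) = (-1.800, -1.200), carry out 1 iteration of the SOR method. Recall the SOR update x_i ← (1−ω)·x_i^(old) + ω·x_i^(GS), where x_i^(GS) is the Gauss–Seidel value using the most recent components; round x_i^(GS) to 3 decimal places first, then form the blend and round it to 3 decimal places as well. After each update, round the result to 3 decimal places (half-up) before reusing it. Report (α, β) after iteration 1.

(-1.704, 0.738)

Iteration 1:
  α: GS value = (-12 - (3)·-1.200) / (5) = -1.680;  α ← (1−ω)·-1.800 + ω·-1.680 = -1.704
  β: GS value = (1 - (3)·-1.704) / (5) = 1.222;  β ← (1−ω)·-1.200 + ω·1.222 = 0.738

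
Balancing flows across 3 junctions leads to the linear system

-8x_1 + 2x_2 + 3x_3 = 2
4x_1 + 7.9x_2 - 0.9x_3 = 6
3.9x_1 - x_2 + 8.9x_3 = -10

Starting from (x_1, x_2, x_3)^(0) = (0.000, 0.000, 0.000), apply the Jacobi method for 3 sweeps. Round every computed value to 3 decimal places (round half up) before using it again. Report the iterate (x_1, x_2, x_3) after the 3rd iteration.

Iteration 1:
  x_1 = (2 - (2)·0.000 - (3)·0.000) / (-8) = -0.250
  x_2 = (6 - (4)·0.000 - (-0.9)·0.000) / (7.9) = 0.759
  x_3 = (-10 - (3.9)·0.000 - (-1)·0.000) / (8.9) = -1.124
Iteration 2:
  x_1 = (2 - (2)·0.759 - (3)·-1.124) / (-8) = -0.482
  x_2 = (6 - (4)·-0.250 - (-0.9)·-1.124) / (7.9) = 0.758
  x_3 = (-10 - (3.9)·-0.250 - (-1)·0.759) / (8.9) = -0.929
Iteration 3:
  x_1 = (2 - (2)·0.758 - (3)·-0.929) / (-8) = -0.409
  x_2 = (6 - (4)·-0.482 - (-0.9)·-0.929) / (7.9) = 0.898
  x_3 = (-10 - (3.9)·-0.482 - (-1)·0.758) / (8.9) = -0.827

(-0.409, 0.898, -0.827)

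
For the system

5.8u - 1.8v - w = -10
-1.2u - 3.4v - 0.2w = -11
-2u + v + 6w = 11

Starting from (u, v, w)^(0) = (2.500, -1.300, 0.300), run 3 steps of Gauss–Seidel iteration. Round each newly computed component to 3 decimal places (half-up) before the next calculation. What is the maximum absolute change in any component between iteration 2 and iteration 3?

0.073

Iteration 1:
  u = (-10 - (-1.8)·-1.300 - (-1)·0.300) / (5.8) = -2.076
  v = (-11 - (-1.2)·-2.076 - (-0.2)·0.300) / (-3.4) = 3.950
  w = (11 - (-2)·-2.076 - (1)·3.950) / (6) = 0.483
Iteration 2:
  u = (-10 - (-1.8)·3.950 - (-1)·0.483) / (5.8) = -0.415
  v = (-11 - (-1.2)·-0.415 - (-0.2)·0.483) / (-3.4) = 3.353
  w = (11 - (-2)·-0.415 - (1)·3.353) / (6) = 1.136
Iteration 3:
  u = (-10 - (-1.8)·3.353 - (-1)·1.136) / (5.8) = -0.488
  v = (-11 - (-1.2)·-0.488 - (-0.2)·1.136) / (-3.4) = 3.341
  w = (11 - (-2)·-0.488 - (1)·3.341) / (6) = 1.114
Change: (-0.073, -0.012, -0.022) → max |·| = 0.073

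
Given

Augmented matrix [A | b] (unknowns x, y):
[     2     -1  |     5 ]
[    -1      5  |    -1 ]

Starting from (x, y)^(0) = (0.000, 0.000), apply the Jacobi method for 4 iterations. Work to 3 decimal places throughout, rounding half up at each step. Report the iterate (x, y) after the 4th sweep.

(2.640, 0.330)

Iteration 1:
  x = (5 - (-1)·0.000) / (2) = 2.500
  y = (-1 - (-1)·0.000) / (5) = -0.200
Iteration 2:
  x = (5 - (-1)·-0.200) / (2) = 2.400
  y = (-1 - (-1)·2.500) / (5) = 0.300
Iteration 3:
  x = (5 - (-1)·0.300) / (2) = 2.650
  y = (-1 - (-1)·2.400) / (5) = 0.280
Iteration 4:
  x = (5 - (-1)·0.280) / (2) = 2.640
  y = (-1 - (-1)·2.650) / (5) = 0.330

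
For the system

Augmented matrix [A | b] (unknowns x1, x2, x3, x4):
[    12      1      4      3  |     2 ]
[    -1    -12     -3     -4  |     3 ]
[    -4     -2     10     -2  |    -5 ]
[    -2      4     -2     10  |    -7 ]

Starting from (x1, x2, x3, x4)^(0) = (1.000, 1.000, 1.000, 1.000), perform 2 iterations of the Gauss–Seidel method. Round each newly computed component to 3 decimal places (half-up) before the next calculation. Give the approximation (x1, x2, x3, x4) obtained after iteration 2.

Iteration 1:
  x1 = (2 - (1)·1.000 - (4)·1.000 - (3)·1.000) / (12) = -0.500
  x2 = (3 - (-1)·-0.500 - (-3)·1.000 - (-4)·1.000) / (-12) = -0.792
  x3 = (-5 - (-4)·-0.500 - (-2)·-0.792 - (-2)·1.000) / (10) = -0.658
  x4 = (-7 - (-2)·-0.500 - (4)·-0.792 - (-2)·-0.658) / (10) = -0.615
Iteration 2:
  x1 = (2 - (1)·-0.792 - (4)·-0.658 - (3)·-0.615) / (12) = 0.606
  x2 = (3 - (-1)·0.606 - (-3)·-0.658 - (-4)·-0.615) / (-12) = 0.069
  x3 = (-5 - (-4)·0.606 - (-2)·0.069 - (-2)·-0.615) / (10) = -0.367
  x4 = (-7 - (-2)·0.606 - (4)·0.069 - (-2)·-0.367) / (10) = -0.680

(0.606, 0.069, -0.367, -0.680)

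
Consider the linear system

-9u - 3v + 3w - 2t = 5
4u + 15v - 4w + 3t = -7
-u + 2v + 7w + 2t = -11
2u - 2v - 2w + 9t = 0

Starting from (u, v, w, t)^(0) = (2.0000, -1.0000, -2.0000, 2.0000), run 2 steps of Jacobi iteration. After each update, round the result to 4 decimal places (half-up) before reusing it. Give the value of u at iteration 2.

-0.1880

Iteration 1:
  u = (5 - (-3)·-1.0000 - (3)·-2.0000 - (-2)·2.0000) / (-9) = -1.3333
  v = (-7 - (4)·2.0000 - (-4)·-2.0000 - (3)·2.0000) / (15) = -1.9333
  w = (-11 - (-1)·2.0000 - (2)·-1.0000 - (2)·2.0000) / (7) = -1.5714
  t = (0 - (2)·2.0000 - (-2)·-1.0000 - (-2)·-2.0000) / (9) = -1.1111
Iteration 2:
  u = (5 - (-3)·-1.9333 - (3)·-1.5714 - (-2)·-1.1111) / (-9) = -0.1880
  v = (-7 - (4)·-1.3333 - (-4)·-1.5714 - (3)·-1.1111) / (15) = -0.3079
  w = (-11 - (-1)·-1.3333 - (2)·-1.9333 - (2)·-1.1111) / (7) = -0.8921
  t = (0 - (2)·-1.3333 - (-2)·-1.9333 - (-2)·-1.5714) / (9) = -0.4825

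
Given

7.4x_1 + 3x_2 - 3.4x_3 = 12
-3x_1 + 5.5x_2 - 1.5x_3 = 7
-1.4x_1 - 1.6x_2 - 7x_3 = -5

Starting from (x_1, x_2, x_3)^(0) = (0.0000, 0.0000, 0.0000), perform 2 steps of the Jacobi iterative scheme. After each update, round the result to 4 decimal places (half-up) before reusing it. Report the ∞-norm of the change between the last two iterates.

Iteration 1:
  x_1 = (12 - (3)·0.0000 - (-3.4)·0.0000) / (7.4) = 1.6216
  x_2 = (7 - (-3)·0.0000 - (-1.5)·0.0000) / (5.5) = 1.2727
  x_3 = (-5 - (-1.4)·0.0000 - (-1.6)·0.0000) / (-7) = 0.7143
Iteration 2:
  x_1 = (12 - (3)·1.2727 - (-3.4)·0.7143) / (7.4) = 1.4339
  x_2 = (7 - (-3)·1.6216 - (-1.5)·0.7143) / (5.5) = 2.3520
  x_3 = (-5 - (-1.4)·1.6216 - (-1.6)·1.2727) / (-7) = 0.0991
Change: (-0.1877, 1.0793, -0.6152) → max |·| = 1.0793

1.0793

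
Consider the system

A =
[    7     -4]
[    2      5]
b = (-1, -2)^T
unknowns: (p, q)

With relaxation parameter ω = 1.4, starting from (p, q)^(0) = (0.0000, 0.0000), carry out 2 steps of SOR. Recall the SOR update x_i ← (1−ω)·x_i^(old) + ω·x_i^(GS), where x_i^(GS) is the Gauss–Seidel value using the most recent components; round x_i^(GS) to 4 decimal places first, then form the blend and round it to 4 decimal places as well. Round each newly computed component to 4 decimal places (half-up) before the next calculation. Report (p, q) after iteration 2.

(-0.4784, -0.1128)

Iteration 1:
  p: GS value = (-1 - (-4)·0.0000) / (7) = -0.1429;  p ← (1−ω)·0.0000 + ω·-0.1429 = -0.2001
  q: GS value = (-2 - (2)·-0.2001) / (5) = -0.3200;  q ← (1−ω)·0.0000 + ω·-0.3200 = -0.4480
Iteration 2:
  p: GS value = (-1 - (-4)·-0.4480) / (7) = -0.3989;  p ← (1−ω)·-0.2001 + ω·-0.3989 = -0.4784
  q: GS value = (-2 - (2)·-0.4784) / (5) = -0.2086;  q ← (1−ω)·-0.4480 + ω·-0.2086 = -0.1128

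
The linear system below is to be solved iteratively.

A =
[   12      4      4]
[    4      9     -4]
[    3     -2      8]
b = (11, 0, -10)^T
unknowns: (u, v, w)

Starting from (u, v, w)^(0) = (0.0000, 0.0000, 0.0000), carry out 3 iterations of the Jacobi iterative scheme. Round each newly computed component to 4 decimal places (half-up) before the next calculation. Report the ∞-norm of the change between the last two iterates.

0.4356

Iteration 1:
  u = (11 - (4)·0.0000 - (4)·0.0000) / (12) = 0.9167
  v = (0 - (4)·0.0000 - (-4)·0.0000) / (9) = 0.0000
  w = (-10 - (3)·0.0000 - (-2)·0.0000) / (8) = -1.2500
Iteration 2:
  u = (11 - (4)·0.0000 - (4)·-1.2500) / (12) = 1.3333
  v = (0 - (4)·0.9167 - (-4)·-1.2500) / (9) = -0.9630
  w = (-10 - (3)·0.9167 - (-2)·0.0000) / (8) = -1.5938
Iteration 3:
  u = (11 - (4)·-0.9630 - (4)·-1.5938) / (12) = 1.7689
  v = (0 - (4)·1.3333 - (-4)·-1.5938) / (9) = -1.3009
  w = (-10 - (3)·1.3333 - (-2)·-0.9630) / (8) = -1.9907
Change: (0.4356, -0.3379, -0.3969) → max |·| = 0.4356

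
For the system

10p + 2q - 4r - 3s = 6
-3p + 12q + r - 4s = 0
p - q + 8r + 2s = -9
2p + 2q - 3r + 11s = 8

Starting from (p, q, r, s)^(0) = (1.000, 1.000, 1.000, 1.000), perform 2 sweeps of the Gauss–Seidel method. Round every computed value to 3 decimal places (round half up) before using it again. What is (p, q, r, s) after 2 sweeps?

(-0.073, 0.115, -1.111, 0.417)

Iteration 1:
  p = (6 - (2)·1.000 - (-4)·1.000 - (-3)·1.000) / (10) = 1.100
  q = (0 - (-3)·1.100 - (1)·1.000 - (-4)·1.000) / (12) = 0.525
  r = (-9 - (1)·1.100 - (-1)·0.525 - (2)·1.000) / (8) = -1.447
  s = (8 - (2)·1.100 - (2)·0.525 - (-3)·-1.447) / (11) = 0.037
Iteration 2:
  p = (6 - (2)·0.525 - (-4)·-1.447 - (-3)·0.037) / (10) = -0.073
  q = (0 - (-3)·-0.073 - (1)·-1.447 - (-4)·0.037) / (12) = 0.115
  r = (-9 - (1)·-0.073 - (-1)·0.115 - (2)·0.037) / (8) = -1.111
  s = (8 - (2)·-0.073 - (2)·0.115 - (-3)·-1.111) / (11) = 0.417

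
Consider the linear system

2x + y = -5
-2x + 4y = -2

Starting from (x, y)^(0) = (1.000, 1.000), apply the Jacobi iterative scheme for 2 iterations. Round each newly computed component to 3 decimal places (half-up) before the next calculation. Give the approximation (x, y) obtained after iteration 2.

Iteration 1:
  x = (-5 - (1)·1.000) / (2) = -3.000
  y = (-2 - (-2)·1.000) / (4) = 0.000
Iteration 2:
  x = (-5 - (1)·0.000) / (2) = -2.500
  y = (-2 - (-2)·-3.000) / (4) = -2.000

(-2.500, -2.000)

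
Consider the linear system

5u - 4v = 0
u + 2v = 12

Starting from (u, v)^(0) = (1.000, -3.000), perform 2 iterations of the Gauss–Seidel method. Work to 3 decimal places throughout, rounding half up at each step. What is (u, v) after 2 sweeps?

Iteration 1:
  u = (0 - (-4)·-3.000) / (5) = -2.400
  v = (12 - (1)·-2.400) / (2) = 7.200
Iteration 2:
  u = (0 - (-4)·7.200) / (5) = 5.760
  v = (12 - (1)·5.760) / (2) = 3.120

(5.760, 3.120)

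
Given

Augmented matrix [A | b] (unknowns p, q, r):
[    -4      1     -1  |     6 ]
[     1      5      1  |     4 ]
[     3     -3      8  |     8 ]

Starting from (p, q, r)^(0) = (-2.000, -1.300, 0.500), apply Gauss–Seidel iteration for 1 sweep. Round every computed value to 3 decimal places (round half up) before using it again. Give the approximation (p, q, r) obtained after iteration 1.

(-1.950, 1.090, 2.140)

Iteration 1:
  p = (6 - (1)·-1.300 - (-1)·0.500) / (-4) = -1.950
  q = (4 - (1)·-1.950 - (1)·0.500) / (5) = 1.090
  r = (8 - (3)·-1.950 - (-3)·1.090) / (8) = 2.140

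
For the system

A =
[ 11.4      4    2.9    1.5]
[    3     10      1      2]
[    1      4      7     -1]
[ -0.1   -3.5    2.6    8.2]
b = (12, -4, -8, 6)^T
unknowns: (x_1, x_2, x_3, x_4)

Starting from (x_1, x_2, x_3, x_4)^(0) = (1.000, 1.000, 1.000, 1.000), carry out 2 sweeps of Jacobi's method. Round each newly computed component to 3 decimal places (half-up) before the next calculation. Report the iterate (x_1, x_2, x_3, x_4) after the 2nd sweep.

Iteration 1:
  x_1 = (12 - (4)·1.000 - (2.9)·1.000 - (1.5)·1.000) / (11.4) = 0.316
  x_2 = (-4 - (3)·1.000 - (1)·1.000 - (2)·1.000) / (10) = -1.000
  x_3 = (-8 - (1)·1.000 - (4)·1.000 - (-1)·1.000) / (7) = -1.714
  x_4 = (6 - (-0.1)·1.000 - (-3.5)·1.000 - (2.6)·1.000) / (8.2) = 0.854
Iteration 2:
  x_1 = (12 - (4)·-1.000 - (2.9)·-1.714 - (1.5)·0.854) / (11.4) = 1.727
  x_2 = (-4 - (3)·0.316 - (1)·-1.714 - (2)·0.854) / (10) = -0.494
  x_3 = (-8 - (1)·0.316 - (4)·-1.000 - (-1)·0.854) / (7) = -0.495
  x_4 = (6 - (-0.1)·0.316 - (-3.5)·-1.000 - (2.6)·-1.714) / (8.2) = 0.852

(1.727, -0.494, -0.495, 0.852)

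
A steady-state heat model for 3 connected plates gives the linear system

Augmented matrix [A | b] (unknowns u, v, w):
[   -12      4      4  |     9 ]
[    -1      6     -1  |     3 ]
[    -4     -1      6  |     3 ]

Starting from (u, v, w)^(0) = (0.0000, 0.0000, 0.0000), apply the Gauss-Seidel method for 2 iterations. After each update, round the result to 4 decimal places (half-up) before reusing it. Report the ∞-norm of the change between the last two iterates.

Iteration 1:
  u = (9 - (4)·0.0000 - (4)·0.0000) / (-12) = -0.7500
  v = (3 - (-1)·-0.7500 - (-1)·0.0000) / (6) = 0.3750
  w = (3 - (-4)·-0.7500 - (-1)·0.3750) / (6) = 0.0625
Iteration 2:
  u = (9 - (4)·0.3750 - (4)·0.0625) / (-12) = -0.6042
  v = (3 - (-1)·-0.6042 - (-1)·0.0625) / (6) = 0.4097
  w = (3 - (-4)·-0.6042 - (-1)·0.4097) / (6) = 0.1655
Change: (0.1458, 0.0347, 0.1030) → max |·| = 0.1458

0.1458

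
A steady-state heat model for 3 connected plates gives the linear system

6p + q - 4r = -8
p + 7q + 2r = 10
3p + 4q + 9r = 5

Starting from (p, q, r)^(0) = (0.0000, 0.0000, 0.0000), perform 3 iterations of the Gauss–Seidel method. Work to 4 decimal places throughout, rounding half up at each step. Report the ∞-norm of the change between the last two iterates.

0.0500

Iteration 1:
  p = (-8 - (1)·0.0000 - (-4)·0.0000) / (6) = -1.3333
  q = (10 - (1)·-1.3333 - (2)·0.0000) / (7) = 1.6190
  r = (5 - (3)·-1.3333 - (4)·1.6190) / (9) = 0.2804
Iteration 2:
  p = (-8 - (1)·1.6190 - (-4)·0.2804) / (6) = -1.4162
  q = (10 - (1)·-1.4162 - (2)·0.2804) / (7) = 1.5508
  r = (5 - (3)·-1.4162 - (4)·1.5508) / (9) = 0.3384
Iteration 3:
  p = (-8 - (1)·1.5508 - (-4)·0.3384) / (6) = -1.3662
  q = (10 - (1)·-1.3662 - (2)·0.3384) / (7) = 1.5271
  r = (5 - (3)·-1.3662 - (4)·1.5271) / (9) = 0.3322
Change: (0.0500, -0.0237, -0.0062) → max |·| = 0.0500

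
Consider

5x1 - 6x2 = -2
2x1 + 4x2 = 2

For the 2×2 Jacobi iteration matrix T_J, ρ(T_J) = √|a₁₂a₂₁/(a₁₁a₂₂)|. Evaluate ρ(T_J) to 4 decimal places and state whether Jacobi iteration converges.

0.7746

a₁₂a₂₁/(a₁₁a₂₂) = (-6)·(2) / ((5)·(4)) = -0.600000
ρ = √|-0.600000| = √0.600000 = 0.7746
ρ < 1, so Jacobi converges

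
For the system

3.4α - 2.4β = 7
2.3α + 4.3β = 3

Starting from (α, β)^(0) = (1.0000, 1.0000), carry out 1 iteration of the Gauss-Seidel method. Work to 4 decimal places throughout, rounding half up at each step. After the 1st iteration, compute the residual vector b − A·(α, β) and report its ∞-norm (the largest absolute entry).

4.2746

Iteration 1:
  α = (7 - (-2.4)·1.0000) / (3.4) = 2.7647
  β = (3 - (2.3)·2.7647) / (4.3) = -0.7811
Residual b − A·x = (-4.2746, -0.0001); ∞-norm = 4.2746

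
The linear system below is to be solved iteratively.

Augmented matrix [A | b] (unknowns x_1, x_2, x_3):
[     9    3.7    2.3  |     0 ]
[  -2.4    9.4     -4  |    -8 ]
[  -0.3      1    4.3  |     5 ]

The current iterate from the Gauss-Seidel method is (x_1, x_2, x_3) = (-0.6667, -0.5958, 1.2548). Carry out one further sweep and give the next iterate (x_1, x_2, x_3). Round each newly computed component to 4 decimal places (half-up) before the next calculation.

(-0.0757, -0.3364, 1.2357)

One sweep:
  x_1 = (0 - (3.7)·-0.5958 - (2.3)·1.2548) / (9) = -0.0757
  x_2 = (-8 - (-2.4)·-0.0757 - (-4)·1.2548) / (9.4) = -0.3364
  x_3 = (5 - (-0.3)·-0.0757 - (1)·-0.3364) / (4.3) = 1.2357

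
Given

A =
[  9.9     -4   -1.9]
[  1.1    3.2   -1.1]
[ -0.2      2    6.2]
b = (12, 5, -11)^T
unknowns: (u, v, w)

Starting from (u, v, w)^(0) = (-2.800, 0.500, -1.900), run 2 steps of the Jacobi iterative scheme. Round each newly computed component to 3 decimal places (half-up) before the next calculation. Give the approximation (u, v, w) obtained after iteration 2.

Iteration 1:
  u = (12 - (-4)·0.500 - (-1.9)·-1.900) / (9.9) = 1.049
  v = (5 - (1.1)·-2.800 - (-1.1)·-1.900) / (3.2) = 1.872
  w = (-11 - (-0.2)·-2.800 - (2)·0.500) / (6.2) = -2.026
Iteration 2:
  u = (12 - (-4)·1.872 - (-1.9)·-2.026) / (9.9) = 1.580
  v = (5 - (1.1)·1.049 - (-1.1)·-2.026) / (3.2) = 0.505
  w = (-11 - (-0.2)·1.049 - (2)·1.872) / (6.2) = -2.344

(1.580, 0.505, -2.344)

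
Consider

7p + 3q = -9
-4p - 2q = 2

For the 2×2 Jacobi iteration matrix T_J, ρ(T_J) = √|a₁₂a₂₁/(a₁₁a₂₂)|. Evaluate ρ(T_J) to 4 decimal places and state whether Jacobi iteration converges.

0.9258

a₁₂a₂₁/(a₁₁a₂₂) = (3)·(-4) / ((7)·(-2)) = 0.857143
ρ = √|0.857143| = √0.857143 = 0.9258
ρ < 1, so Jacobi converges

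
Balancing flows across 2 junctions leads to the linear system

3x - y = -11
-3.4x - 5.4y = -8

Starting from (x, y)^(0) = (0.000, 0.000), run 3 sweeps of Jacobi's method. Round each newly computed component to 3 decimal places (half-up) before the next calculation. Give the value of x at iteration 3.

Iteration 1:
  x = (-11 - (-1)·0.000) / (3) = -3.667
  y = (-8 - (-3.4)·0.000) / (-5.4) = 1.481
Iteration 2:
  x = (-11 - (-1)·1.481) / (3) = -3.173
  y = (-8 - (-3.4)·-3.667) / (-5.4) = 3.790
Iteration 3:
  x = (-11 - (-1)·3.790) / (3) = -2.403
  y = (-8 - (-3.4)·-3.173) / (-5.4) = 3.479

-2.403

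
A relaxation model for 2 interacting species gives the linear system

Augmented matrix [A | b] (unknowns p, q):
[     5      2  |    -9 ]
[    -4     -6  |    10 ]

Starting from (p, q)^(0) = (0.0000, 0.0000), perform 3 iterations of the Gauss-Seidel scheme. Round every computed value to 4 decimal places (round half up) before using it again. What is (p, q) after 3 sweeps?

Iteration 1:
  p = (-9 - (2)·0.0000) / (5) = -1.8000
  q = (10 - (-4)·-1.8000) / (-6) = -0.4667
Iteration 2:
  p = (-9 - (2)·-0.4667) / (5) = -1.6133
  q = (10 - (-4)·-1.6133) / (-6) = -0.5911
Iteration 3:
  p = (-9 - (2)·-0.5911) / (5) = -1.5636
  q = (10 - (-4)·-1.5636) / (-6) = -0.6243

(-1.5636, -0.6243)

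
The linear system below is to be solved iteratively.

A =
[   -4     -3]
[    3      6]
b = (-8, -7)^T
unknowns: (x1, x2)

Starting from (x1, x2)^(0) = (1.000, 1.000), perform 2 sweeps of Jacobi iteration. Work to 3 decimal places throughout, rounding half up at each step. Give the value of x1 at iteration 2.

3.250

Iteration 1:
  x1 = (-8 - (-3)·1.000) / (-4) = 1.250
  x2 = (-7 - (3)·1.000) / (6) = -1.667
Iteration 2:
  x1 = (-8 - (-3)·-1.667) / (-4) = 3.250
  x2 = (-7 - (3)·1.250) / (6) = -1.792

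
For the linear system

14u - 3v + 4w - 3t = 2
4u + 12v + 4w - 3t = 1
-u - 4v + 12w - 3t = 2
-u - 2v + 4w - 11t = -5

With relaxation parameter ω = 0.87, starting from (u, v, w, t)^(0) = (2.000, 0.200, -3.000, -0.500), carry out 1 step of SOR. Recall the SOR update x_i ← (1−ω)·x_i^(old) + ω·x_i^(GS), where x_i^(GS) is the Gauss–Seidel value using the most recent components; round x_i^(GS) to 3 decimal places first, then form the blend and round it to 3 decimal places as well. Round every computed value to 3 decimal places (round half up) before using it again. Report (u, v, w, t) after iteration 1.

Iteration 1:
  u: GS value = (2 - (-3)·0.200 - (4)·-3.000 - (-3)·-0.500) / (14) = 0.936;  u ← (1−ω)·2.000 + ω·0.936 = 1.074
  v: GS value = (1 - (4)·1.074 - (4)·-3.000 - (-3)·-0.500) / (12) = 0.600;  v ← (1−ω)·0.200 + ω·0.600 = 0.548
  w: GS value = (2 - (-1)·1.074 - (-4)·0.548 - (-3)·-0.500) / (12) = 0.314;  w ← (1−ω)·-3.000 + ω·0.314 = -0.117
  t: GS value = (-5 - (-1)·1.074 - (-2)·0.548 - (4)·-0.117) / (-11) = 0.215;  t ← (1−ω)·-0.500 + ω·0.215 = 0.122

(1.074, 0.548, -0.117, 0.122)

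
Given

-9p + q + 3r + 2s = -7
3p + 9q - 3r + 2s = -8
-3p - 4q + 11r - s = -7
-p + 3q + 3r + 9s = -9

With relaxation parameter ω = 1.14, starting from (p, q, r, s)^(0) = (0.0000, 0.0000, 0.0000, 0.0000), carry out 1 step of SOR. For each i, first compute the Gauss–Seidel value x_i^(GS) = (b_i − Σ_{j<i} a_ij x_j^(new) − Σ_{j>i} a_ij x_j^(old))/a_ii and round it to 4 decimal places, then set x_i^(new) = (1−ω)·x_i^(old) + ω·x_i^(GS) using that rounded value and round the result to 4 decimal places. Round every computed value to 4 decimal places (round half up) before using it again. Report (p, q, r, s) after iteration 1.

Iteration 1:
  p: GS value = (-7 - (1)·0.0000 - (3)·0.0000 - (2)·0.0000) / (-9) = 0.7778;  p ← (1−ω)·0.0000 + ω·0.7778 = 0.8867
  q: GS value = (-8 - (3)·0.8867 - (-3)·0.0000 - (2)·0.0000) / (9) = -1.1845;  q ← (1−ω)·0.0000 + ω·-1.1845 = -1.3503
  r: GS value = (-7 - (-3)·0.8867 - (-4)·-1.3503 - (-1)·0.0000) / (11) = -0.8856;  r ← (1−ω)·0.0000 + ω·-0.8856 = -1.0096
  s: GS value = (-9 - (-1)·0.8867 - (3)·-1.3503 - (3)·-1.0096) / (9) = -0.1148;  s ← (1−ω)·0.0000 + ω·-0.1148 = -0.1309

(0.8867, -1.3503, -1.0096, -0.1309)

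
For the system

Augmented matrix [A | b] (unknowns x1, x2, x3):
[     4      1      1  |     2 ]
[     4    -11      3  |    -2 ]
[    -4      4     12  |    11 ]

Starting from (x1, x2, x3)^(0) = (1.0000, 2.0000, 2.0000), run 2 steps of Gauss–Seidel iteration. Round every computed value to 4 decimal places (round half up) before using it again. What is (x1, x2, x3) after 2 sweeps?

(0.2216, 0.4174, 0.8514)

Iteration 1:
  x1 = (2 - (1)·2.0000 - (1)·2.0000) / (4) = -0.5000
  x2 = (-2 - (4)·-0.5000 - (3)·2.0000) / (-11) = 0.5455
  x3 = (11 - (-4)·-0.5000 - (4)·0.5455) / (12) = 0.5682
Iteration 2:
  x1 = (2 - (1)·0.5455 - (1)·0.5682) / (4) = 0.2216
  x2 = (-2 - (4)·0.2216 - (3)·0.5682) / (-11) = 0.4174
  x3 = (11 - (-4)·0.2216 - (4)·0.4174) / (12) = 0.8514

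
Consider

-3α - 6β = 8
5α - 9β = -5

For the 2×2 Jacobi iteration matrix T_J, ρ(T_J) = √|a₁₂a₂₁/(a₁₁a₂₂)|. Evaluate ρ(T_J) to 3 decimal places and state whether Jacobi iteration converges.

a₁₂a₂₁/(a₁₁a₂₂) = (-6)·(5) / ((-3)·(-9)) = -1.111111
ρ = √|-1.111111| = √1.111111 = 1.054
ρ > 1, so Jacobi diverges

1.054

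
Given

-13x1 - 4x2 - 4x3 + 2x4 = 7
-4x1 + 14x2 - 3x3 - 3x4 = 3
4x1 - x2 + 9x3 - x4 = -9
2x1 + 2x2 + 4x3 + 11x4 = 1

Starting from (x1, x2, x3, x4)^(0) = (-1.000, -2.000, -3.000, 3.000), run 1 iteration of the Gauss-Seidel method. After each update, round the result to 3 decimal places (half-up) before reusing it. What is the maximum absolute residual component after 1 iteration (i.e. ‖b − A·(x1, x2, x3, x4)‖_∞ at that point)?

Iteration 1:
  x1 = (7 - (-4)·-2.000 - (-4)·-3.000 - (2)·3.000) / (-13) = 1.462
  x2 = (3 - (-4)·1.462 - (-3)·-3.000 - (-3)·3.000) / (14) = 0.632
  x3 = (-9 - (4)·1.462 - (-1)·0.632 - (-1)·3.000) / (9) = -1.246
  x4 = (1 - (2)·1.462 - (2)·0.632 - (4)·-1.246) / (11) = 0.163
Residual b − A·x = (23.224, -3.249, -2.839, 0.003); ∞-norm = 23.224

23.224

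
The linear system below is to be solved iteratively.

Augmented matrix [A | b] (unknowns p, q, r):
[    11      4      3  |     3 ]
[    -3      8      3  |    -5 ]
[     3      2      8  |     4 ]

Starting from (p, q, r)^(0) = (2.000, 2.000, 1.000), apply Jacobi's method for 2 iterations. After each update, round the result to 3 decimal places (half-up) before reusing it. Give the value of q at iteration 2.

Iteration 1:
  p = (3 - (4)·2.000 - (3)·1.000) / (11) = -0.727
  q = (-5 - (-3)·2.000 - (3)·1.000) / (8) = -0.250
  r = (4 - (3)·2.000 - (2)·2.000) / (8) = -0.750
Iteration 2:
  p = (3 - (4)·-0.250 - (3)·-0.750) / (11) = 0.568
  q = (-5 - (-3)·-0.727 - (3)·-0.750) / (8) = -0.616
  r = (4 - (3)·-0.727 - (2)·-0.250) / (8) = 0.835

-0.616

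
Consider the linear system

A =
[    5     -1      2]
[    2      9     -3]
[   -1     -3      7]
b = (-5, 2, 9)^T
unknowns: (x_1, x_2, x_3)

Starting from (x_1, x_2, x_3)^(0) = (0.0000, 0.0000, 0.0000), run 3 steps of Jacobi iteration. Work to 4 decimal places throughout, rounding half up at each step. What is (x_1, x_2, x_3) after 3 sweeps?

Iteration 1:
  x_1 = (-5 - (-1)·0.0000 - (2)·0.0000) / (5) = -1.0000
  x_2 = (2 - (2)·0.0000 - (-3)·0.0000) / (9) = 0.2222
  x_3 = (9 - (-1)·0.0000 - (-3)·0.0000) / (7) = 1.2857
Iteration 2:
  x_1 = (-5 - (-1)·0.2222 - (2)·1.2857) / (5) = -1.4698
  x_2 = (2 - (2)·-1.0000 - (-3)·1.2857) / (9) = 0.8730
  x_3 = (9 - (-1)·-1.0000 - (-3)·0.2222) / (7) = 1.2381
Iteration 3:
  x_1 = (-5 - (-1)·0.8730 - (2)·1.2381) / (5) = -1.3206
  x_2 = (2 - (2)·-1.4698 - (-3)·1.2381) / (9) = 0.9615
  x_3 = (9 - (-1)·-1.4698 - (-3)·0.8730) / (7) = 1.4499

(-1.3206, 0.9615, 1.4499)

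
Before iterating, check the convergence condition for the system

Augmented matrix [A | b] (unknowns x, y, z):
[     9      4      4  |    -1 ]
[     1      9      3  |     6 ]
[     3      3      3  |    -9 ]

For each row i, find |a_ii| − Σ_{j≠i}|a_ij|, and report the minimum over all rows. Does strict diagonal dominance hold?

row 1: |9| − (4+4) = 1
row 2: |9| − (1+3) = 5
row 3: |3| − (3+3) = -3
minimum over rows = -3 → not strictly diagonally dominant

-3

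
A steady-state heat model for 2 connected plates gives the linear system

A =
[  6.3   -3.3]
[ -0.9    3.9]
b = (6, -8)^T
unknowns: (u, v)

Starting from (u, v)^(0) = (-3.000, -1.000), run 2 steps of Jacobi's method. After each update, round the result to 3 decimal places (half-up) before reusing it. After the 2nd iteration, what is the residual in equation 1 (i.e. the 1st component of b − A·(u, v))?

2.614

Iteration 1:
  u = (6 - (-3.3)·-1.000) / (6.3) = 0.429
  v = (-8 - (-0.9)·-3.000) / (3.9) = -2.744
Iteration 2:
  u = (6 - (-3.3)·-2.744) / (6.3) = -0.485
  v = (-8 - (-0.9)·0.429) / (3.9) = -1.952
Residual b − A·x = (2.614, -0.824)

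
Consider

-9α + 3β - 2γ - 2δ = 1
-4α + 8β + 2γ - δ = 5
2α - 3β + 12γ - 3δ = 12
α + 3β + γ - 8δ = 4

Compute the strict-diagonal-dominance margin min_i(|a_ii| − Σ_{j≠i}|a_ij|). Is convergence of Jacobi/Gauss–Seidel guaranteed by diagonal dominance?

1

row 1: |-9| − (3+2+2) = 2
row 2: |8| − (4+2+1) = 1
row 3: |12| − (2+3+3) = 4
row 4: |-8| − (1+3+1) = 3
minimum over rows = 1 → strictly diagonally dominant (convergence guaranteed)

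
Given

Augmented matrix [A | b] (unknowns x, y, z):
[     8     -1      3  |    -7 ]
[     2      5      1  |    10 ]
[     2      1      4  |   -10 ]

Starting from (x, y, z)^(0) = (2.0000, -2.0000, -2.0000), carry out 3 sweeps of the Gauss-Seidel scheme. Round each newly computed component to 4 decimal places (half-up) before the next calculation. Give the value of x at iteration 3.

Iteration 1:
  x = (-7 - (-1)·-2.0000 - (3)·-2.0000) / (8) = -0.3750
  y = (10 - (2)·-0.3750 - (1)·-2.0000) / (5) = 2.5500
  z = (-10 - (2)·-0.3750 - (1)·2.5500) / (4) = -2.9500
Iteration 2:
  x = (-7 - (-1)·2.5500 - (3)·-2.9500) / (8) = 0.5500
  y = (10 - (2)·0.5500 - (1)·-2.9500) / (5) = 2.3700
  z = (-10 - (2)·0.5500 - (1)·2.3700) / (4) = -3.3675
Iteration 3:
  x = (-7 - (-1)·2.3700 - (3)·-3.3675) / (8) = 0.6841
  y = (10 - (2)·0.6841 - (1)·-3.3675) / (5) = 2.3999
  z = (-10 - (2)·0.6841 - (1)·2.3999) / (4) = -3.4420

0.6841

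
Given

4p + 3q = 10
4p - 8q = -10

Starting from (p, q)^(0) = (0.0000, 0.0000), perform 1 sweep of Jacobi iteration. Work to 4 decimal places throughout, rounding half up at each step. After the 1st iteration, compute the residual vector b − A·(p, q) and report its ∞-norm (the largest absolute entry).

Iteration 1:
  p = (10 - (3)·0.0000) / (4) = 2.5000
  q = (-10 - (4)·0.0000) / (-8) = 1.2500
Residual b − A·x = (-3.7500, -10.0000); ∞-norm = 10.0000

10.0000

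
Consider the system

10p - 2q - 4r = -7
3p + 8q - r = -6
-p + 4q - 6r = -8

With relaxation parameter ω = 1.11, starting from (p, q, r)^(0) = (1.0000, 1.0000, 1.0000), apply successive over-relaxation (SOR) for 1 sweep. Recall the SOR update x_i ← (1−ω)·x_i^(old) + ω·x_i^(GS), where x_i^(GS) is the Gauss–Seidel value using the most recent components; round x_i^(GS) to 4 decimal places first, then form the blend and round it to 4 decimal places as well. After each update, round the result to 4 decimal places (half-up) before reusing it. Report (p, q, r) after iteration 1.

Iteration 1:
  p: GS value = (-7 - (-2)·1.0000 - (-4)·1.0000) / (10) = -0.1000;  p ← (1−ω)·1.0000 + ω·-0.1000 = -0.2210
  q: GS value = (-6 - (3)·-0.2210 - (-1)·1.0000) / (8) = -0.5421;  q ← (1−ω)·1.0000 + ω·-0.5421 = -0.7117
  r: GS value = (-8 - (-1)·-0.2210 - (4)·-0.7117) / (-6) = 0.8957;  r ← (1−ω)·1.0000 + ω·0.8957 = 0.8842

(-0.2210, -0.7117, 0.8842)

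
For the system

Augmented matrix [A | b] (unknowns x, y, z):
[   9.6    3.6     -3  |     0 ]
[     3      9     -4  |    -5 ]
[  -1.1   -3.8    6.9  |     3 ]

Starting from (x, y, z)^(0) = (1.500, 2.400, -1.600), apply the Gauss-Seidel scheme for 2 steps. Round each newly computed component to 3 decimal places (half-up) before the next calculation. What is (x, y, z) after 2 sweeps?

(0.228, -0.733, 0.067)

Iteration 1:
  x = (0 - (3.6)·2.400 - (-3)·-1.600) / (9.6) = -1.400
  y = (-5 - (3)·-1.400 - (-4)·-1.600) / (9) = -0.800
  z = (3 - (-1.1)·-1.400 - (-3.8)·-0.800) / (6.9) = -0.229
Iteration 2:
  x = (0 - (3.6)·-0.800 - (-3)·-0.229) / (9.6) = 0.228
  y = (-5 - (3)·0.228 - (-4)·-0.229) / (9) = -0.733
  z = (3 - (-1.1)·0.228 - (-3.8)·-0.733) / (6.9) = 0.067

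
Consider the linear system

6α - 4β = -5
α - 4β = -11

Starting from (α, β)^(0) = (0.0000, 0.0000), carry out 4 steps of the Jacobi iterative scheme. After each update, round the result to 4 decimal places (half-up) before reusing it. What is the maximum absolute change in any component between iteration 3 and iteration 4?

0.3056

Iteration 1:
  α = (-5 - (-4)·0.0000) / (6) = -0.8333
  β = (-11 - (1)·0.0000) / (-4) = 2.7500
Iteration 2:
  α = (-5 - (-4)·2.7500) / (6) = 1.0000
  β = (-11 - (1)·-0.8333) / (-4) = 2.5417
Iteration 3:
  α = (-5 - (-4)·2.5417) / (6) = 0.8611
  β = (-11 - (1)·1.0000) / (-4) = 3.0000
Iteration 4:
  α = (-5 - (-4)·3.0000) / (6) = 1.1667
  β = (-11 - (1)·0.8611) / (-4) = 2.9653
Change: (0.3056, -0.0347) → max |·| = 0.3056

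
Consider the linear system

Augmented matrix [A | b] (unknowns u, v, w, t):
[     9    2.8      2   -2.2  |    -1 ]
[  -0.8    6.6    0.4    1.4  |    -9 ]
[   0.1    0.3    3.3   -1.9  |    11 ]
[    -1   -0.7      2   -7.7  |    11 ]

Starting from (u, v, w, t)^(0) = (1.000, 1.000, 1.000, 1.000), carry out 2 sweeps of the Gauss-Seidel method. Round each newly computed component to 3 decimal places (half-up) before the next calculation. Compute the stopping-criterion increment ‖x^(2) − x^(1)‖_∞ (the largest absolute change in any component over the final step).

Iteration 1:
  u = (-1 - (2.8)·1.000 - (2)·1.000 - (-2.2)·1.000) / (9) = -0.400
  v = (-9 - (-0.8)·-0.400 - (0.4)·1.000 - (1.4)·1.000) / (6.6) = -1.685
  w = (11 - (0.1)·-0.400 - (0.3)·-1.685 - (-1.9)·1.000) / (3.3) = 4.074
  t = (11 - (-1)·-0.400 - (-0.7)·-1.685 - (2)·4.074) / (-7.7) = -0.165
Iteration 2:
  u = (-1 - (2.8)·-1.685 - (2)·4.074 - (-2.2)·-0.165) / (9) = -0.533
  v = (-9 - (-0.8)·-0.533 - (0.4)·4.074 - (1.4)·-0.165) / (6.6) = -1.640
  w = (11 - (0.1)·-0.533 - (0.3)·-1.640 - (-1.9)·-0.165) / (3.3) = 3.404
  t = (11 - (-1)·-0.533 - (-0.7)·-1.640 - (2)·3.404) / (-7.7) = -0.326
Change: (-0.133, 0.045, -0.670, -0.161) → max |·| = 0.670

0.670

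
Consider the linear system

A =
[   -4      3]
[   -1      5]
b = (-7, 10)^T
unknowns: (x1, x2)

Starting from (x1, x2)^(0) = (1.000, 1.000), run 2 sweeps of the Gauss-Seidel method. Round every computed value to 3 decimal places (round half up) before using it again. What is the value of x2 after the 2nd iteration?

2.725

Iteration 1:
  x1 = (-7 - (3)·1.000) / (-4) = 2.500
  x2 = (10 - (-1)·2.500) / (5) = 2.500
Iteration 2:
  x1 = (-7 - (3)·2.500) / (-4) = 3.625
  x2 = (10 - (-1)·3.625) / (5) = 2.725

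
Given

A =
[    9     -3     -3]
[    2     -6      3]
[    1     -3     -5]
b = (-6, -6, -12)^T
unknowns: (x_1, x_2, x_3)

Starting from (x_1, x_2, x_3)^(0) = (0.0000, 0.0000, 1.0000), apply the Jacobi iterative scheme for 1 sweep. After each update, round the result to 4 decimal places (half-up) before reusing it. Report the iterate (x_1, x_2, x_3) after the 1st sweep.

(-0.3333, 1.5000, 2.4000)

Iteration 1:
  x_1 = (-6 - (-3)·0.0000 - (-3)·1.0000) / (9) = -0.3333
  x_2 = (-6 - (2)·0.0000 - (3)·1.0000) / (-6) = 1.5000
  x_3 = (-12 - (1)·0.0000 - (-3)·0.0000) / (-5) = 2.4000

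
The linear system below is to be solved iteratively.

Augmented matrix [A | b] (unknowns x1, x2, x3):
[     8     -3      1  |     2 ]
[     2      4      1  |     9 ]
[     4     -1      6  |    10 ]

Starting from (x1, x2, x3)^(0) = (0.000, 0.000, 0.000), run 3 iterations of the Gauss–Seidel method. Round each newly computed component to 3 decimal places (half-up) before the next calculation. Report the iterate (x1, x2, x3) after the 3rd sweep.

(0.598, 1.613, 1.537)

Iteration 1:
  x1 = (2 - (-3)·0.000 - (1)·0.000) / (8) = 0.250
  x2 = (9 - (2)·0.250 - (1)·0.000) / (4) = 2.125
  x3 = (10 - (4)·0.250 - (-1)·2.125) / (6) = 1.854
Iteration 2:
  x1 = (2 - (-3)·2.125 - (1)·1.854) / (8) = 0.815
  x2 = (9 - (2)·0.815 - (1)·1.854) / (4) = 1.379
  x3 = (10 - (4)·0.815 - (-1)·1.379) / (6) = 1.353
Iteration 3:
  x1 = (2 - (-3)·1.379 - (1)·1.353) / (8) = 0.598
  x2 = (9 - (2)·0.598 - (1)·1.353) / (4) = 1.613
  x3 = (10 - (4)·0.598 - (-1)·1.613) / (6) = 1.537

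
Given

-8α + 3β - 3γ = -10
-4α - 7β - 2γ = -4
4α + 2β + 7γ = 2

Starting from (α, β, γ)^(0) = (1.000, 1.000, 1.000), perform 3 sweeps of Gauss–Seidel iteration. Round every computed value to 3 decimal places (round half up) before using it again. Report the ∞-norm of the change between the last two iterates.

Iteration 1:
  α = (-10 - (3)·1.000 - (-3)·1.000) / (-8) = 1.250
  β = (-4 - (-4)·1.250 - (-2)·1.000) / (-7) = -0.429
  γ = (2 - (4)·1.250 - (2)·-0.429) / (7) = -0.306
Iteration 2:
  α = (-10 - (3)·-0.429 - (-3)·-0.306) / (-8) = 1.204
  β = (-4 - (-4)·1.204 - (-2)·-0.306) / (-7) = -0.029
  γ = (2 - (4)·1.204 - (2)·-0.029) / (7) = -0.394
Iteration 3:
  α = (-10 - (3)·-0.029 - (-3)·-0.394) / (-8) = 1.387
  β = (-4 - (-4)·1.387 - (-2)·-0.394) / (-7) = -0.109
  γ = (2 - (4)·1.387 - (2)·-0.109) / (7) = -0.476
Change: (0.183, -0.080, -0.082) → max |·| = 0.183

0.183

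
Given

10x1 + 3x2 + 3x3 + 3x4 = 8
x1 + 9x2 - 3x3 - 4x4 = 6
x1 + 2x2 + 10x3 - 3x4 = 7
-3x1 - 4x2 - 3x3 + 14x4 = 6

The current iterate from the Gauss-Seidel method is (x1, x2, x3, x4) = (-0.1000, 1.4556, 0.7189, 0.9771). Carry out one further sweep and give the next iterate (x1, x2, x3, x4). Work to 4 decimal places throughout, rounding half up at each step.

One sweep:
  x1 = (8 - (3)·1.4556 - (3)·0.7189 - (3)·0.9771) / (10) = -0.1455
  x2 = (6 - (1)·-0.1455 - (-3)·0.7189 - (-4)·0.9771) / (9) = 1.3567
  x3 = (7 - (1)·-0.1455 - (2)·1.3567 - (-3)·0.9771) / (10) = 0.7363
  x4 = (6 - (-3)·-0.1455 - (-4)·1.3567 - (-3)·0.7363) / (14) = 0.9428

(-0.1455, 1.3567, 0.7363, 0.9428)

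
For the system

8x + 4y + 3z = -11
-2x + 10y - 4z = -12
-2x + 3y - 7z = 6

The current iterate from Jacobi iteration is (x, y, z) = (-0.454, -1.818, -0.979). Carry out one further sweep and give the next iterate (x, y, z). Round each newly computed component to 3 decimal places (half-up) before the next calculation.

(-0.099, -1.682, -1.507)

One sweep:
  x = (-11 - (4)·-1.818 - (3)·-0.979) / (8) = -0.099
  y = (-12 - (-2)·-0.454 - (-4)·-0.979) / (10) = -1.682
  z = (6 - (-2)·-0.454 - (3)·-1.818) / (-7) = -1.507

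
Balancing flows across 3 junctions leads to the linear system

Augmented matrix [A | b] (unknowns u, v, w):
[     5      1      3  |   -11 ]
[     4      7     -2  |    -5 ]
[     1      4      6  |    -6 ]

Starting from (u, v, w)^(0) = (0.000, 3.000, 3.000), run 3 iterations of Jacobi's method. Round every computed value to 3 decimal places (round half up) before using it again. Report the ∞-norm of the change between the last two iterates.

Iteration 1:
  u = (-11 - (1)·3.000 - (3)·3.000) / (5) = -4.600
  v = (-5 - (4)·0.000 - (-2)·3.000) / (7) = 0.143
  w = (-6 - (1)·0.000 - (4)·3.000) / (6) = -3.000
Iteration 2:
  u = (-11 - (1)·0.143 - (3)·-3.000) / (5) = -0.429
  v = (-5 - (4)·-4.600 - (-2)·-3.000) / (7) = 1.057
  w = (-6 - (1)·-4.600 - (4)·0.143) / (6) = -0.329
Iteration 3:
  u = (-11 - (1)·1.057 - (3)·-0.329) / (5) = -2.214
  v = (-5 - (4)·-0.429 - (-2)·-0.329) / (7) = -0.563
  w = (-6 - (1)·-0.429 - (4)·1.057) / (6) = -1.633
Change: (-1.785, -1.620, -1.304) → max |·| = 1.785

1.785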